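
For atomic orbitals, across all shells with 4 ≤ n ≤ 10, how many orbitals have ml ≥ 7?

10

Work shell by shell — for each n, count the (l, ml) pairs that satisfy ml ≥ 7:
n=8 → 1; n=9 → 3; n=10 → 6.
Total orbitals: 1 + 3 + 6 = 10.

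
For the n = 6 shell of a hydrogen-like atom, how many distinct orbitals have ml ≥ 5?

The (l, ml) pairs meeting ml ≥ 5 give: l=5 → 1.
Total orbitals: 1.

1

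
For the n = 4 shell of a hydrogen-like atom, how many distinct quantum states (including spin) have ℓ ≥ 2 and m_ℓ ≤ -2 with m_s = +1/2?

With n = 4 the allowed ℓ are 0, 1, …, 3.
The (ℓ, m_ℓ) pairs meeting ℓ ≥ 2 and m_ℓ ≤ -2 give: ℓ=2 → 1; ℓ=3 → 2.
Orbitals: 1 + 2 = 3. With m_s fixed to a single value there is one state per orbital, giving 3 states.

3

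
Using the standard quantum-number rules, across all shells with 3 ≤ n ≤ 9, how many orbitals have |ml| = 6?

For each n in the range, tally the orbitals obeying |ml| = 6:
n=7 → 2; n=8 → 4; n=9 → 6.
Total orbitals: 2 + 4 + 6 = 12.

12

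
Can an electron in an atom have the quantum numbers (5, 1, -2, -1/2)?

Invalid

The magnetic quantum number must satisfy −l ≤ ml ≤ l. With l = 1, ml can only be -1, 0, 1, so ml = -2 is forbidden.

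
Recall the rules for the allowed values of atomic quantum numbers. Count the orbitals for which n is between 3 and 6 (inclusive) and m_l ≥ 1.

For each n in the range, tally the orbitals obeying m_l ≥ 1:
n=3 → 3; n=4 → 6; n=5 → 10; n=6 → 15.
Total orbitals: 3 + 6 + 10 + 15 = 34.

34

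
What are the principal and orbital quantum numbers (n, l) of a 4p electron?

n = 4, l = 1

The leading integer gives n = 4; the letter 'p' means l = 1.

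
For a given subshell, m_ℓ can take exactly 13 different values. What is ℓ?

ℓ = 6 (i)

m_ℓ ranges over 2ℓ+1 integers, so 2ℓ+1 = 13 ⇒ ℓ = 6.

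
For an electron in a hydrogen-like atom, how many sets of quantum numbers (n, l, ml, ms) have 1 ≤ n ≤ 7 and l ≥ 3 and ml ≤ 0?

100

Work shell by shell — for each n, count the (l, ml) pairs that satisfy l ≥ 3 and ml ≤ 0:
n=4 → 4; n=5 → 9; n=6 → 15; n=7 → 22.
Orbitals: 4 + 9 + 15 + 22 = 50. Including both spin states (ms = ±1/2) gives 2 × 50 = 100 states.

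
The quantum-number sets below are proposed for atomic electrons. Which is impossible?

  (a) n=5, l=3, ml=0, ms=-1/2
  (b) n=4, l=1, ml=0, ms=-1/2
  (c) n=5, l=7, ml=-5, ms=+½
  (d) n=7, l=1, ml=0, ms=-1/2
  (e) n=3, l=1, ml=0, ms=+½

(c) has l = 7 ≥ n = 5, violating 0 ≤ l ≤ n−1.
The remaining sets (a), (b), (d), (e) satisfy all four rules.

(c)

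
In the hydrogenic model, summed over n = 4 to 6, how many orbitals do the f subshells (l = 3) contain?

An f subshell (l = 3) exists for every n ≥ 4, so shells n = 4, 5, 6 each contribute one — 3 subshells.
Since each f subshell has 2·3+1 = 7 orbitals, the total is 3 × 7 = 21.

21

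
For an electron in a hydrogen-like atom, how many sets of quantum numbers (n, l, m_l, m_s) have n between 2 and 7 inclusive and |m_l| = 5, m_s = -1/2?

Go shell by shell, enumerating (l, m_l) with |m_l| = 5:
n=6 → 2; n=7 → 4.
Orbitals: 2 + 4 = 6. With m_s fixed to -1/2 there is one state per orbital, so 6 states.

6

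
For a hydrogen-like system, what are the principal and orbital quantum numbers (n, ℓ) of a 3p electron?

n = 3, ℓ = 1

The leading integer gives n = 3; the letter 'p' means ℓ = 1.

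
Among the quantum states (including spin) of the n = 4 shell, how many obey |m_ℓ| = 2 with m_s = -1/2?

4

Orbitals with |m_ℓ| = 2, by ℓ: ℓ=2 → 2; ℓ=3 → 2.
Orbitals: 2 + 2 = 4. With m_s fixed to a single value there is one state per orbital, giving 4 states.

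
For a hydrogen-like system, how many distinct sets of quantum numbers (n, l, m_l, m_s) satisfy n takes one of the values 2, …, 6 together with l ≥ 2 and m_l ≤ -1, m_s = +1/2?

30

Go shell by shell, enumerating (l, m_l) with l ≥ 2 and m_l ≤ -1:
n=3 → 2; n=4 → 5; n=5 → 9; n=6 → 14.
Orbitals: 2 + 5 + 9 + 14 = 30. With m_s fixed to +1/2 there is one state per orbital, so 30 states.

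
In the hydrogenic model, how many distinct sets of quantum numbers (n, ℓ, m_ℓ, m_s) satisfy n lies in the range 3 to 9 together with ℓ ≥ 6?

172

Count contributing orbitals for each principal shell:
n=7 → 13; n=8 → 28; n=9 → 45.
Orbitals: 13 + 28 + 45 = 86. Including both spin states (m_s = ±1/2) gives 2 × 86 = 172 states.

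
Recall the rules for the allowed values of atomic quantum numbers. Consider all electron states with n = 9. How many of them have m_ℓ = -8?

Go through ℓ = 0, …, 8 (the values permitted for n = 9).
Orbitals with m_ℓ = -8, by ℓ: ℓ=8 → 1.
Orbitals: 1. Each orbital carries two spin states, so 1 × 2 = 2 states.

2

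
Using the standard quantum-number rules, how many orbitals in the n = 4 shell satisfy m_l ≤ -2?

3

The n = 4 shell has l = 0 through 3; check each.
Contributions: l=2 → 1; l=3 → 2.
Total orbitals: 1 + 2 = 3.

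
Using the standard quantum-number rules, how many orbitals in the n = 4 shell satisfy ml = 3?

With n = 4 the allowed l are 0, 1, …, 3.
Orbitals with ml = 3, by l: l=3 → 1.
Total orbitals: 1.

1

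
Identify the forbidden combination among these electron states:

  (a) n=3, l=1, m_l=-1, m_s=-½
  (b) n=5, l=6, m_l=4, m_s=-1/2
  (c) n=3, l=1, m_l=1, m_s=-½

(b)

(b) has l = 6 ≥ n = 5, violating 0 ≤ l ≤ n−1.
The remaining sets (a), (c) satisfy all four rules.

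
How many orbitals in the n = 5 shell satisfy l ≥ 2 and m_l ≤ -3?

3

Go through l = 0, …, 4 (the values permitted for n = 5).
Per l-value: l=3 → 1; l=4 → 2.
Total orbitals: 1 + 2 = 3.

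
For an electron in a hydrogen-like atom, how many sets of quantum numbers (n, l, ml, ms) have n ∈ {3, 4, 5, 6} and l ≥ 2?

140

For each n in the range, tally the orbitals obeying l ≥ 2:
n=3 → 5; n=4 → 12; n=5 → 21; n=6 → 32.
Orbitals: 5 + 12 + 21 + 32 = 70. Including both spin states (ms = ±1/2) gives 2 × 70 = 140 states.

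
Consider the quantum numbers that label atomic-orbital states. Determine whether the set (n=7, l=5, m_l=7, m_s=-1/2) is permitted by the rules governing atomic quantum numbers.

Invalid

The magnetic quantum number must satisfy −l ≤ m_l ≤ l. With l = 5, m_l can only be -5, -4, -3, -2, -1, 0, 1, 2, 3, 4, 5, so m_l = 7 is forbidden.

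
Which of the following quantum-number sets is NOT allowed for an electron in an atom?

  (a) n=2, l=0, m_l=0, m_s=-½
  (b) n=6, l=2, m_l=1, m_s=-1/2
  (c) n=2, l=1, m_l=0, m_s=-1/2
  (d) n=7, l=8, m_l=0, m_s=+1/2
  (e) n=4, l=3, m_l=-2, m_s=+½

(d) has l = 8 ≥ n = 7, violating 0 ≤ l ≤ n−1.
The remaining sets (a), (b), (c), (e) satisfy all four rules.

(d)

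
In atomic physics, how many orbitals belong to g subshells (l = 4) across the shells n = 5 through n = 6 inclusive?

18

A g subshell (l = 4) exists for every n ≥ 5, so shells n = 5, 6 each contribute one — 2 subshells.
Since each g subshell has 2·4+1 = 9 orbitals, the total is 2 × 9 = 18.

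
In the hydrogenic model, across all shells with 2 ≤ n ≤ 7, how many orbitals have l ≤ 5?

126

Work shell by shell — for each n, count the (l, ml) pairs that satisfy l ≤ 5:
n=2 → 4; n=3 → 9; n=4 → 16; n=5 → 25; n=6 → 36; n=7 → 36.
Total orbitals: 4 + 9 + 16 + 25 + 36 + 36 = 126.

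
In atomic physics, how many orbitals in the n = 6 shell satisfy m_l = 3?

3

The n = 6 shell has l = 0 through 5; check each.
The (l, m_l) pairs meeting m_l = 3 give: l=3 → 1; l=4 → 1; l=5 → 1.
Total orbitals: 1 + 1 + 1 = 3.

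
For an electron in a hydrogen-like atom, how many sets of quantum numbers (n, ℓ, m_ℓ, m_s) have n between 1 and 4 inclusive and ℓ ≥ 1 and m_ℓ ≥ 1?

20

Treat each shell separately and count matching orbitals:
n=2 → 1; n=3 → 3; n=4 → 6.
Orbitals: 1 + 3 + 6 = 10. Including both spin states (m_s = ±1/2) gives 2 × 10 = 20 states.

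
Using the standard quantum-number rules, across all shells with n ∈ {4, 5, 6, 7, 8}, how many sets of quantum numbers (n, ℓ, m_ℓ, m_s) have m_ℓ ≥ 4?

Work shell by shell — for each n, count the (ℓ, m_ℓ) pairs that satisfy m_ℓ ≥ 4:
n=5 → 1; n=6 → 3; n=7 → 6; n=8 → 10.
Orbitals: 1 + 3 + 6 + 10 = 20. Including both spin states (m_s = ±1/2) gives 2 × 20 = 40 states.

40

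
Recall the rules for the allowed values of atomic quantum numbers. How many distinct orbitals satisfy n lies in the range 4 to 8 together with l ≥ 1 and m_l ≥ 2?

For each n in the range, tally the orbitals obeying l ≥ 1 and m_l ≥ 2:
n=4 → 3; n=5 → 6; n=6 → 10; n=7 → 15; n=8 → 21.
Total orbitals: 3 + 6 + 10 + 15 + 21 = 55.

55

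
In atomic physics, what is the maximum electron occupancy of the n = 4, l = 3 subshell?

A subshell with l = 3 has 2l+1 = 7 orbitals, each holding 2 electrons (spin ±1/2), so 7 × 2 = 14.

14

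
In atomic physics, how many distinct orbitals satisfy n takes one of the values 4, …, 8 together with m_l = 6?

3

Per-shell orbital counts meeting the constraint:
n=7 → 1; n=8 → 2.
Total orbitals: 1 + 2 = 3.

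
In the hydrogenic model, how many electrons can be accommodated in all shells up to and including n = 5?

Total orbitals = 1² + 2² + 3² + 4² + 5² = 55. Doubling for spin gives 110 electrons.

110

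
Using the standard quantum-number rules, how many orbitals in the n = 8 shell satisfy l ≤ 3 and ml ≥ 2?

For n = 8, l ranges over 0 … 7.
The (l, ml) pairs meeting l ≤ 3 and ml ≥ 2 give: l=2 → 1; l=3 → 2.
Total orbitals: 1 + 2 = 3.

3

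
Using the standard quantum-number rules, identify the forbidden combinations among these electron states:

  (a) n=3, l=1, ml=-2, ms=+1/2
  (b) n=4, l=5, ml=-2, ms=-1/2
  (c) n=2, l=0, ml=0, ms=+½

(a) has |ml| = 2 > l = 1, violating −l ≤ ml ≤ l.
(b) has l = 5 ≥ n = 4, violating 0 ≤ l ≤ n−1.
The remaining set (c) satisfies all four rules.

(a) and (b)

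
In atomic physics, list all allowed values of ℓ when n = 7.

ℓ is an integer with 0 ≤ ℓ ≤ n−1, so for n = 7: ℓ = 0, 1, 2, 3, 4, 5, 6.

0, 1, 2, 3, 4, 5, 6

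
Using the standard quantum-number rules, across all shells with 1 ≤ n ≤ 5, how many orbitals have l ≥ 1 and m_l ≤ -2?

10

Treat each shell separately and count matching orbitals:
n=3 → 1; n=4 → 3; n=5 → 6.
Total orbitals: 1 + 3 + 6 = 10.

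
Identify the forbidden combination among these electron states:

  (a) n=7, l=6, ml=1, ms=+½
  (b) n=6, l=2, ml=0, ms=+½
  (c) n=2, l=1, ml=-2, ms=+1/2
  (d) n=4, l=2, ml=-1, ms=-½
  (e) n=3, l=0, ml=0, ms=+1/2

(c)

(c) has |ml| = 2 > l = 1, violating −l ≤ ml ≤ l.
The remaining sets (a), (b), (d), (e) satisfy all four rules.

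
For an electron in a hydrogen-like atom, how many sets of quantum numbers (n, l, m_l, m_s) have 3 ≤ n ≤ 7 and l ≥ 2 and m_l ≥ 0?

Work shell by shell — for each n, count the (l, m_l) pairs that satisfy l ≥ 2 and m_l ≥ 0:
n=3 → 3; n=4 → 7; n=5 → 12; n=6 → 18; n=7 → 25.
Orbitals: 3 + 7 + 12 + 18 + 25 = 65. Including both spin states (m_s = ±1/2) gives 2 × 65 = 130 states.

130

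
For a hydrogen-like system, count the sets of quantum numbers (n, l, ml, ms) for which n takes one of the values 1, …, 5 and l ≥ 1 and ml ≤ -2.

20

Per-shell orbital counts meeting the constraint:
n=3 → 1; n=4 → 3; n=5 → 6.
Orbitals: 1 + 3 + 6 = 10. Including both spin states (ms = ±1/2) gives 2 × 10 = 20 states.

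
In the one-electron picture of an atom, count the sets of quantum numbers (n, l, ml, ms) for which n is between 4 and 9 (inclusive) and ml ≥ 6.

20

Treat each shell separately and count matching orbitals:
n=7 → 1; n=8 → 3; n=9 → 6.
Orbitals: 1 + 3 + 6 = 10. Including both spin states (ms = ±1/2) gives 2 × 10 = 20 states.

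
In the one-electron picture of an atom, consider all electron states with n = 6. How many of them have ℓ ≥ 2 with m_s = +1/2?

With n = 6 the allowed ℓ are 0, 1, …, 5.
Contributions: ℓ=2 → 5; ℓ=3 → 7; ℓ=4 → 9; ℓ=5 → 11.
Orbitals: 5 + 7 + 9 + 11 = 32. With m_s fixed to a single value there is one state per orbital, giving 32 states.

32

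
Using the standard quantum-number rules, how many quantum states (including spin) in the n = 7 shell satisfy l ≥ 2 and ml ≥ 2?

30

Go through l = 0, …, 6 (the values permitted for n = 7).
Per l-value: l=2 → 1; l=3 → 2; l=4 → 3; l=5 → 4; l=6 → 5.
Orbitals: 1 + 2 + 3 + 4 + 5 = 15. Each orbital carries two spin states, so 15 × 2 = 30 states.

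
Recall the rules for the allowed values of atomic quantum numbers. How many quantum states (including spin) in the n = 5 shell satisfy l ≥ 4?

18

The n = 5 shell has l = 0 through 4; check each.
The (l, m_l) pairs meeting l ≥ 4 give: l=4 → 9.
Orbitals: 9. Each orbital carries two spin states, so 9 × 2 = 18 states.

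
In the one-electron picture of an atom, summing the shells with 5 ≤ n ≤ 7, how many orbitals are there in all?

110

Shell n has n² orbitals: 5²=25 + 6²=36 + 7²=49 = 110 orbitals.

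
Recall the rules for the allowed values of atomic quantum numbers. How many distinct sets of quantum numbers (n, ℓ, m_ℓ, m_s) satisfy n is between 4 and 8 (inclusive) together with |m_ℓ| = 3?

Work shell by shell — for each n, count the (ℓ, m_ℓ) pairs that satisfy |m_ℓ| = 3:
n=4 → 2; n=5 → 4; n=6 → 6; n=7 → 8; n=8 → 10.
Orbitals: 2 + 4 + 6 + 8 + 10 = 30. Including both spin states (m_s = ±1/2) gives 2 × 30 = 60 states.

60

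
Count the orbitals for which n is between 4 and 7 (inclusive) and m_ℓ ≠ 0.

104

Treat each shell separately and count matching orbitals:
n=4 → 12; n=5 → 20; n=6 → 30; n=7 → 42.
Total orbitals: 12 + 20 + 30 + 42 = 104.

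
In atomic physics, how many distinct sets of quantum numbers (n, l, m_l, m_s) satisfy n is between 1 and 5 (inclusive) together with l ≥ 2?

76

For each n in the range, tally the orbitals obeying l ≥ 2:
n=3 → 5; n=4 → 12; n=5 → 21.
Orbitals: 5 + 12 + 21 = 38. Including both spin states (m_s = ±1/2) gives 2 × 38 = 76 states.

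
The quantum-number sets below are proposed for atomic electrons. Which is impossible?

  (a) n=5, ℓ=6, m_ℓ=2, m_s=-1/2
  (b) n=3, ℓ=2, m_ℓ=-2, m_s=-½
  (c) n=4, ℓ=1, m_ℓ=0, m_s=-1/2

(a)

(a) has ℓ = 6 ≥ n = 5, violating 0 ≤ ℓ ≤ n−1.
The remaining sets (b), (c) satisfy all four rules.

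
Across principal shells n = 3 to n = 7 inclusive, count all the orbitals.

Shell n has n² orbitals: 3²=9 + 4²=16 + 5²=25 + 6²=36 + 7²=49 = 135 orbitals.

135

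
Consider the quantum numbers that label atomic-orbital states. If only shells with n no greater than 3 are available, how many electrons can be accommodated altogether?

28

Total orbitals = 1² + 2² + 3² = 14. Doubling for spin gives 28 electrons.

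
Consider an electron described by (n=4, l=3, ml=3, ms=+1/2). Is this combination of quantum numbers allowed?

n = 4 is a positive integer. l = 3 satisfies 0 ≤ l ≤ n−1 = 3. ml = 3 lies in the range −l … +l (here −3 … 3). ms = +1/2 is one of ±1/2.
All four constraints are satisfied.

Yes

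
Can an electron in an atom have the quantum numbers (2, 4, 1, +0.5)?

Not allowed

The orbital quantum number must satisfy 0 ≤ l ≤ n−1. With n = 2 the allowed l values are 0, 1, so l = 4 is out of range.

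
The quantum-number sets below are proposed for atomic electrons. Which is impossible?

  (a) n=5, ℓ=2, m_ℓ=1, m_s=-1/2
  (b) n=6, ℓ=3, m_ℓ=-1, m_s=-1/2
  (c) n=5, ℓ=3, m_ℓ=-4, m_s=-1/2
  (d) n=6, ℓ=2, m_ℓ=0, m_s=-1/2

(c)

(c) has |m_ℓ| = 4 > ℓ = 3, violating −ℓ ≤ m_ℓ ≤ ℓ.
The remaining sets (a), (b), (d) satisfy all four rules.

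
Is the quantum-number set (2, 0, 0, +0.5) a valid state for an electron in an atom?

n = 2 is a positive integer. l = 0 satisfies 0 ≤ l ≤ n−1 = 1. ml = 0 lies in the range −l … +l (here 0). ms = +1/2 is one of ±1/2.
All four constraints are satisfied.

Valid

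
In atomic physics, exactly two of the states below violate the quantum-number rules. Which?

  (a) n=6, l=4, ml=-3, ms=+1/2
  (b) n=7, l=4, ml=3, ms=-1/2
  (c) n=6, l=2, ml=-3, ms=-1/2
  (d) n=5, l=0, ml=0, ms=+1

(c) and (d)

(c) has |ml| = 3 > l = 2, violating −l ≤ ml ≤ l.
(d) has ms = +1, but an electron's spin must be ±1/2.
The remaining sets (a), (b) satisfy all four rules.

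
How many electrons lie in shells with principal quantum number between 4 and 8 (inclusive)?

Shell n has n² orbitals: 4²=16 + 5²=25 + 6²=36 + 7²=49 + 8²=64 = 190 orbitals.
Two spin states per orbital: 2 × 190 = 380 electrons.

380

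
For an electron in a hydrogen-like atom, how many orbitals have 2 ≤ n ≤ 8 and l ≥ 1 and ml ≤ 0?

Go shell by shell, enumerating (l, ml) with l ≥ 1 and ml ≤ 0:
n=2 → 2; n=3 → 5; n=4 → 9; n=5 → 14; n=6 → 20; n=7 → 27; n=8 → 35.
Total orbitals: 2 + 5 + 9 + 14 + 20 + 27 + 35 = 112.

112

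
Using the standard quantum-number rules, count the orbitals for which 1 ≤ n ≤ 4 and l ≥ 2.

17

Treat each shell separately and count matching orbitals:
n=3 → 5; n=4 → 12.
Total orbitals: 5 + 12 = 17.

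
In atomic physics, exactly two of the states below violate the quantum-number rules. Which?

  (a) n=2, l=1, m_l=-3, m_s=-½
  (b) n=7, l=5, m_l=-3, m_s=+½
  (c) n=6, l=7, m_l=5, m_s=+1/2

(a) has |m_l| = 3 > l = 1, violating −l ≤ m_l ≤ l.
(c) has l = 7 ≥ n = 6, violating 0 ≤ l ≤ n−1.
The remaining set (b) satisfies all four rules.

(a) and (c)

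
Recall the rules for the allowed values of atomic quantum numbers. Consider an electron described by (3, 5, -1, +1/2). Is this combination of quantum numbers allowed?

Invalid

The orbital quantum number must satisfy 0 ≤ l ≤ n−1. With n = 3 the allowed l values are 0, 1, 2, so l = 5 is out of range.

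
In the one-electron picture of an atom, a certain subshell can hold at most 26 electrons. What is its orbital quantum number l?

l = 6

2(2l+1) = 26 ⇒ 2l+1 = 13 ⇒ l = 6.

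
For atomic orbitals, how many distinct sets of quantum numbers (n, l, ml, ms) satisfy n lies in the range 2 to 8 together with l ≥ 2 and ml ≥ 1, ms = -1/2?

Treat each shell separately and count matching orbitals:
n=3 → 2; n=4 → 5; n=5 → 9; n=6 → 14; n=7 → 20; n=8 → 27.
Orbitals: 2 + 5 + 9 + 14 + 20 + 27 = 77. With ms fixed to -1/2 there is one state per orbital, so 77 states.

77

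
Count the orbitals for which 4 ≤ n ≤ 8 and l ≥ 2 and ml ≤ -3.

35

Per-shell orbital counts meeting the constraint:
n=4 → 1; n=5 → 3; n=6 → 6; n=7 → 10; n=8 → 15.
Total orbitals: 1 + 3 + 6 + 10 + 15 = 35.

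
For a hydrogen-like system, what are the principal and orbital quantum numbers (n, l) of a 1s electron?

The leading integer gives n = 1; the letter 's' means l = 0.

n = 1, l = 0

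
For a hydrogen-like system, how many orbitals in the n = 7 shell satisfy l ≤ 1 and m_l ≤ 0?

Go through l = 0, …, 6 (the values permitted for n = 7).
Orbitals with l ≤ 1 and m_l ≤ 0, by l: l=0 → 1; l=1 → 2.
Total orbitals: 1 + 2 = 3.

3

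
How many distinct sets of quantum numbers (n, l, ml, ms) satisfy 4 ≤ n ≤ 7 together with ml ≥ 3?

Count contributing orbitals for each principal shell:
n=4 → 1; n=5 → 3; n=6 → 6; n=7 → 10.
Orbitals: 1 + 3 + 6 + 10 = 20. Including both spin states (ms = ±1/2) gives 2 × 20 = 40 states.

40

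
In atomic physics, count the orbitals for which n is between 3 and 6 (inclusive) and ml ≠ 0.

68

For each n in the range, tally the orbitals obeying ml ≠ 0:
n=3 → 6; n=4 → 12; n=5 → 20; n=6 → 30.
Total orbitals: 6 + 12 + 20 + 30 = 68.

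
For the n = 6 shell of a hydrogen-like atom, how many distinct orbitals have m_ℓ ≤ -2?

With n = 6 the allowed ℓ are 0, 1, …, 5.
Per ℓ-value: ℓ=2 → 1; ℓ=3 → 2; ℓ=4 → 3; ℓ=5 → 4.
Total orbitals: 1 + 2 + 3 + 4 = 10.

10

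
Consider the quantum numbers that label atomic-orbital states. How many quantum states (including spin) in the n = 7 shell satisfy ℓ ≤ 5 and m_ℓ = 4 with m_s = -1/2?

2

The n = 7 shell has ℓ = 0 through 6; check each.
Orbitals with ℓ ≤ 5 and m_ℓ = 4, by ℓ: ℓ=4 → 1; ℓ=5 → 1.
Orbitals: 1 + 1 = 2. With m_s fixed to a single value there is one state per orbital, giving 2 states.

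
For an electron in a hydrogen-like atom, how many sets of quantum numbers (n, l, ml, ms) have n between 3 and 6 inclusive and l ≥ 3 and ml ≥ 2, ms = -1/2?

16

Go shell by shell, enumerating (l, ml) with l ≥ 3 and ml ≥ 2:
n=4 → 2; n=5 → 5; n=6 → 9.
Orbitals: 2 + 5 + 9 = 16. With ms fixed to -1/2 there is one state per orbital, so 16 states.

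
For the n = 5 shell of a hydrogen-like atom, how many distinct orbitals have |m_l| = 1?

With n = 5 the allowed l are 0, 1, …, 4.
Contributions: l=1 → 2; l=2 → 2; l=3 → 2; l=4 → 2.
Total orbitals: 2 + 2 + 2 + 2 = 8.

8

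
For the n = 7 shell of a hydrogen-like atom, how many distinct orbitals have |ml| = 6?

2

For n = 7, l ranges over 0 … 6.
Per l-value: l=6 → 2.
Total orbitals: 2.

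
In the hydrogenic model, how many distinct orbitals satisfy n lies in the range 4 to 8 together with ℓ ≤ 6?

Treat each shell separately and count matching orbitals:
n=4 → 16; n=5 → 25; n=6 → 36; n=7 → 49; n=8 → 49.
Total orbitals: 16 + 25 + 36 + 49 + 49 = 175.

175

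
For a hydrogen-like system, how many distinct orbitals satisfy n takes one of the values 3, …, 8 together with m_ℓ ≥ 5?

For each n in the range, tally the orbitals obeying m_ℓ ≥ 5:
n=6 → 1; n=7 → 3; n=8 → 6.
Total orbitals: 1 + 3 + 6 = 10.

10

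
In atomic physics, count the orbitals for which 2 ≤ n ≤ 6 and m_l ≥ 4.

Count contributing orbitals for each principal shell:
n=5 → 1; n=6 → 3.
Total orbitals: 1 + 3 = 4.

4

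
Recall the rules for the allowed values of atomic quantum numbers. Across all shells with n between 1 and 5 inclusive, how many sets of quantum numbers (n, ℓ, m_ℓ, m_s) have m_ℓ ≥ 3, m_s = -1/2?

Work shell by shell — for each n, count the (ℓ, m_ℓ) pairs that satisfy m_ℓ ≥ 3:
n=4 → 1; n=5 → 3.
Orbitals: 1 + 3 = 4. With m_s fixed to -1/2 there is one state per orbital, so 4 states.

4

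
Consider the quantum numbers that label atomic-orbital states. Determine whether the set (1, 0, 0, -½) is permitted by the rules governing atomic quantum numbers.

Allowed

n = 1 is a positive integer. ℓ = 0 satisfies 0 ≤ ℓ ≤ n−1 = 0. m_ℓ = 0 lies in the range −ℓ … +ℓ (here 0). m_s = -1/2 is one of ±1/2.
All four constraints are satisfied.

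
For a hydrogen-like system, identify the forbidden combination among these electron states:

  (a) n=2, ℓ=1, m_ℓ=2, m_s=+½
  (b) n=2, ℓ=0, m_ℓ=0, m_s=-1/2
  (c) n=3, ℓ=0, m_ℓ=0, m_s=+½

(a)

(a) has |m_ℓ| = 2 > ℓ = 1, violating −ℓ ≤ m_ℓ ≤ ℓ.
The remaining sets (b), (c) satisfy all four rules.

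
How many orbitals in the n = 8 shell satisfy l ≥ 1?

63

With n = 8 the allowed l are 0, 1, …, 7.
Per l-value: l=1 → 3; l=2 → 5; l=3 → 7; l=4 → 9; l=5 → 11; l=6 → 13; l=7 → 15.
Total orbitals: 3 + 5 + 7 + 9 + 11 + 13 + 15 = 63.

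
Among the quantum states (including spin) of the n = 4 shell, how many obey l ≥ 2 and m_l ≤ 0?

The (l, m_l) pairs meeting l ≥ 2 and m_l ≤ 0 give: l=2 → 3; l=3 → 4.
Orbitals: 3 + 4 = 7. Each orbital carries two spin states, so 7 × 2 = 14 states.

14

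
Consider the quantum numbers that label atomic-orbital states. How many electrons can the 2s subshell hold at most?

A subshell with l = 0 has 2l+1 = 1 orbital, each holding 2 electrons (spin ±1/2), so 1 × 2 = 2.

2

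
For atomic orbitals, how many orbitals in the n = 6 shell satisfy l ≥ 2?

32

The (l, m_l) pairs meeting l ≥ 2 give: l=2 → 5; l=3 → 7; l=4 → 9; l=5 → 11.
Total orbitals: 5 + 7 + 9 + 11 = 32.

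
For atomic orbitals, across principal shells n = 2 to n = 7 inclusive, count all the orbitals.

Shell n has n² orbitals: 2²=4 + 3²=9 + 4²=16 + 5²=25 + 6²=36 + 7²=49 = 139 orbitals.

139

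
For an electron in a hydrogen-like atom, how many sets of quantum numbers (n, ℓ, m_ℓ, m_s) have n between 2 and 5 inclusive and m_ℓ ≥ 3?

Count contributing orbitals for each principal shell:
n=4 → 1; n=5 → 3.
Orbitals: 1 + 3 = 4. Including both spin states (m_s = ±1/2) gives 2 × 4 = 8 states.

8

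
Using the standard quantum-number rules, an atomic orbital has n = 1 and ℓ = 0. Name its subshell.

1s

ℓ = 0 corresponds to the letter 's', so the subshell is 1s.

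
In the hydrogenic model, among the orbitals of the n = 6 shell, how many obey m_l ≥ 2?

The n = 6 shell has l = 0 through 5; check each.
Orbitals with m_l ≥ 2, by l: l=2 → 1; l=3 → 2; l=4 → 3; l=5 → 4.
Total orbitals: 1 + 2 + 3 + 4 = 10.

10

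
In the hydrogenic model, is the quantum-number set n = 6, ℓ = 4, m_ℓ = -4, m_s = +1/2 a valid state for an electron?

Yes

n = 6 is a positive integer. ℓ = 4 satisfies 0 ≤ ℓ ≤ n−1 = 5. m_ℓ = -4 lies in the range −ℓ … +ℓ (here −4 … 4). m_s = +1/2 is one of ±1/2.
All four constraints are satisfied.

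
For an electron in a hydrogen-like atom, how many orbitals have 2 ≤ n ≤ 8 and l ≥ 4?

110

Per-shell orbital counts meeting the constraint:
n=5 → 9; n=6 → 20; n=7 → 33; n=8 → 48.
Total orbitals: 9 + 20 + 33 + 48 = 110.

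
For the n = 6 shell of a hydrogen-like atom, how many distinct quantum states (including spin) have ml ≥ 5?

2

The (l, ml) pairs meeting ml ≥ 5 give: l=5 → 1.
Orbitals: 1. Each orbital carries two spin states, so 1 × 2 = 2 states.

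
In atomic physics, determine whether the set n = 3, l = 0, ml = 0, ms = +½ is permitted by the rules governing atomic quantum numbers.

n = 3 is a positive integer. l = 0 satisfies 0 ≤ l ≤ n−1 = 2. ml = 0 lies in the range −l … +l (here 0). ms = +1/2 is one of ±1/2.
All four constraints are satisfied.

Yes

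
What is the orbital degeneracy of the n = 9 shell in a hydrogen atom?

The n = 9 shell contains n² = 9² = 81 orbitals.

81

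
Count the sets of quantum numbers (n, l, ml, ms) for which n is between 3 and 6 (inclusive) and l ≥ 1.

164

Per-shell orbital counts meeting the constraint:
n=3 → 8; n=4 → 15; n=5 → 24; n=6 → 35.
Orbitals: 8 + 15 + 24 + 35 = 82. Including both spin states (ms = ±1/2) gives 2 × 82 = 164 states.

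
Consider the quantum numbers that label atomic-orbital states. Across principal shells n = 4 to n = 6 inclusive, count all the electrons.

154

Shell n has n² orbitals: 4²=16 + 5²=25 + 6²=36 = 77 orbitals.
Two spin states per orbital: 2 × 77 = 154 electrons.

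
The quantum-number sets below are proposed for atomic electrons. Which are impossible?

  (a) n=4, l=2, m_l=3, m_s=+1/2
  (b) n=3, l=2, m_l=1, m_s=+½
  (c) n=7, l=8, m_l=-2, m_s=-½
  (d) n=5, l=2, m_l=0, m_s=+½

(a) and (c)

(a) has |m_l| = 3 > l = 2, violating −l ≤ m_l ≤ l.
(c) has l = 8 ≥ n = 7, violating 0 ≤ l ≤ n−1.
The remaining sets (b), (d) satisfy all four rules.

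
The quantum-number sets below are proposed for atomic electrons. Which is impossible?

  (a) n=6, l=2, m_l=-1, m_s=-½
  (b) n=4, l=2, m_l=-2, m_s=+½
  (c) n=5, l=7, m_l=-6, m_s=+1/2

(c) has l = 7 ≥ n = 5, violating 0 ≤ l ≤ n−1.
The remaining sets (a), (b) satisfy all four rules.

(c)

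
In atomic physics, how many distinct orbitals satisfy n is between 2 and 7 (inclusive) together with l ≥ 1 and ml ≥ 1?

For each n in the range, tally the orbitals obeying l ≥ 1 and ml ≥ 1:
n=2 → 1; n=3 → 3; n=4 → 6; n=5 → 10; n=6 → 15; n=7 → 21.
Total orbitals: 1 + 3 + 6 + 10 + 15 + 21 = 56.

56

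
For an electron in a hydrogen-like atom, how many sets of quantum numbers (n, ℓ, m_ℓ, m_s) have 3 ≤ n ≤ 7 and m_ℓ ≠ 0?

Treat each shell separately and count matching orbitals:
n=3 → 6; n=4 → 12; n=5 → 20; n=6 → 30; n=7 → 42.
Orbitals: 6 + 12 + 20 + 30 + 42 = 110. Including both spin states (m_s = ±1/2) gives 2 × 110 = 220 states.

220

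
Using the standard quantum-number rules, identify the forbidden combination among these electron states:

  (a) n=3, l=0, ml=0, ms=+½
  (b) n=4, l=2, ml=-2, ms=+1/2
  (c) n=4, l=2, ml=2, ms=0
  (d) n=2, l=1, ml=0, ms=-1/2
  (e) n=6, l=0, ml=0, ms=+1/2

(c)

(c) has ms = 0, but an electron's spin must be ±1/2.
The remaining sets (a), (b), (d), (e) satisfy all four rules.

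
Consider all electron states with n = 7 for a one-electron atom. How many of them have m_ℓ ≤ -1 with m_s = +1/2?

21

With n = 7 the allowed ℓ are 0, 1, …, 6.
Per ℓ-value: ℓ=1 → 1; ℓ=2 → 2; ℓ=3 → 3; ℓ=4 → 4; ℓ=5 → 5; ℓ=6 → 6.
Orbitals: 1 + 2 + 3 + 4 + 5 + 6 = 21. With m_s fixed to a single value there is one state per orbital, giving 21 states.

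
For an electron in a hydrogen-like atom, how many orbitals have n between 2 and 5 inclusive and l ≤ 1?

Count contributing orbitals for each principal shell:
n=2 → 4; n=3 → 4; n=4 → 4; n=5 → 4.
Total orbitals: 4 + 4 + 4 + 4 = 16.

16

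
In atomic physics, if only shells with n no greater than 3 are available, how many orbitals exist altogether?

Total orbitals = 1² + 2² + 3² = 14.

14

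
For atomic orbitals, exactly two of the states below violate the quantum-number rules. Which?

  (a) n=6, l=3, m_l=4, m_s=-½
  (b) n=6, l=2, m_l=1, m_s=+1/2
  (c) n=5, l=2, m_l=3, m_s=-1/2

(a) and (c)

(a) has |m_l| = 4 > l = 3, violating −l ≤ m_l ≤ l.
(c) has |m_l| = 3 > l = 2, violating −l ≤ m_l ≤ l.
The remaining set (b) satisfies all four rules.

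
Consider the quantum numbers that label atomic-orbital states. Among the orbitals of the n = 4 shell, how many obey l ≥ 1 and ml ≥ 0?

Go through l = 0, …, 3 (the values permitted for n = 4).
Per l-value: l=1 → 2; l=2 → 3; l=3 → 4.
Total orbitals: 2 + 3 + 4 = 9.

9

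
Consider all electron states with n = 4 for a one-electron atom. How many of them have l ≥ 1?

30

Orbitals with l ≥ 1, by l: l=1 → 3; l=2 → 5; l=3 → 7.
Orbitals: 3 + 5 + 7 = 15. Each orbital carries two spin states, so 15 × 2 = 30 states.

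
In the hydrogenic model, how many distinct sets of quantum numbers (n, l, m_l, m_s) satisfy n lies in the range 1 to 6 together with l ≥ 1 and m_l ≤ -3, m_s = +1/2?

Per-shell orbital counts meeting the constraint:
n=4 → 1; n=5 → 3; n=6 → 6.
Orbitals: 1 + 3 + 6 = 10. With m_s fixed to +1/2 there is one state per orbital, so 10 states.

10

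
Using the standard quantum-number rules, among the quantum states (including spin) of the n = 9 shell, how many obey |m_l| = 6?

For n = 9, l ranges over 0 … 8.
Per l-value: l=6 → 2; l=7 → 2; l=8 → 2.
Orbitals: 2 + 2 + 2 = 6. Each orbital carries two spin states, so 6 × 2 = 12 states.

12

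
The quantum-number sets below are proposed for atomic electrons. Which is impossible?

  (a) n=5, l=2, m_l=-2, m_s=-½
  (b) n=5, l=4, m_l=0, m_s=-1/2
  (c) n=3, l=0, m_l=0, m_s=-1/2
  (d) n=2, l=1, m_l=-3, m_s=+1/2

(d)

(d) has |m_l| = 3 > l = 1, violating −l ≤ m_l ≤ l.
The remaining sets (a), (b), (c) satisfy all four rules.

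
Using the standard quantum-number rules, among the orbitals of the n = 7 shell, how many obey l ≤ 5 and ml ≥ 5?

With n = 7 the allowed l are 0, 1, …, 6.
The (l, ml) pairs meeting l ≤ 5 and ml ≥ 5 give: l=5 → 1.
Total orbitals: 1.

1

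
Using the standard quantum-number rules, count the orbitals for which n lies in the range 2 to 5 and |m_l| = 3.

Go shell by shell, enumerating (l, m_l) with |m_l| = 3:
n=4 → 2; n=5 → 4.
Total orbitals: 2 + 4 = 6.

6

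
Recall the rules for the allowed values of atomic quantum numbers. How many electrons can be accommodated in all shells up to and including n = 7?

Total orbitals = 1² + 2² + 3² + 4² + 5² + 6² + 7² = 140. Doubling for spin gives 280 electrons.

280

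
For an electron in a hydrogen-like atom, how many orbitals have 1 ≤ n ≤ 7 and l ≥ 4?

62

Go shell by shell, enumerating (l, m_l) with l ≥ 4:
n=5 → 9; n=6 → 20; n=7 → 33.
Total orbitals: 9 + 20 + 33 = 62.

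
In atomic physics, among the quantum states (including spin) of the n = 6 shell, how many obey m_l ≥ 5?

2

Go through l = 0, …, 5 (the values permitted for n = 6).
Per l-value: l=5 → 1.
Orbitals: 1. Each orbital carries two spin states, so 1 × 2 = 2 states.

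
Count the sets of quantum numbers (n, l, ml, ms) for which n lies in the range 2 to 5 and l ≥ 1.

100

Per-shell orbital counts meeting the constraint:
n=2 → 3; n=3 → 8; n=4 → 15; n=5 → 24.
Orbitals: 3 + 8 + 15 + 24 = 50. Including both spin states (ms = ±1/2) gives 2 × 50 = 100 states.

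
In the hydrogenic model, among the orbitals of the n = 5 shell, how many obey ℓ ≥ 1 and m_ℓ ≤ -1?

10

With n = 5 the allowed ℓ are 0, 1, …, 4.
Per ℓ-value: ℓ=1 → 1; ℓ=2 → 2; ℓ=3 → 3; ℓ=4 → 4.
Total orbitals: 1 + 2 + 3 + 4 = 10.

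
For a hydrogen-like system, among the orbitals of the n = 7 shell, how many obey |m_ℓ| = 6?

2

With n = 7 the allowed ℓ are 0, 1, …, 6.
Per ℓ-value: ℓ=6 → 2.
Total orbitals: 2.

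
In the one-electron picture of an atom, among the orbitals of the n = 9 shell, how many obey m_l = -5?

4

Go through l = 0, …, 8 (the values permitted for n = 9).
Per l-value: l=5 → 1; l=6 → 1; l=7 → 1; l=8 → 1.
Total orbitals: 1 + 1 + 1 + 1 = 4.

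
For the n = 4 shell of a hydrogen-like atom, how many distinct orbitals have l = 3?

7

With n = 4 the allowed l are 0, 1, …, 3.
Contributions: l=3 → 7.
Total orbitals: 7.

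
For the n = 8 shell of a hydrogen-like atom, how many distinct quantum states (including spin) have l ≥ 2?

With n = 8 the allowed l are 0, 1, …, 7.
Per l-value: l=2 → 5; l=3 → 7; l=4 → 9; l=5 → 11; l=6 → 13; l=7 → 15.
Orbitals: 5 + 7 + 9 + 11 + 13 + 15 = 60. Each orbital carries two spin states, so 60 × 2 = 120 states.

120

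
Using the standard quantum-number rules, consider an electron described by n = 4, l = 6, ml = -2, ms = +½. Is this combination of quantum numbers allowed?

The orbital quantum number must satisfy 0 ≤ l ≤ n−1. With n = 4 the allowed l values are 0, 1, 2, 3, so l = 6 is out of range.

No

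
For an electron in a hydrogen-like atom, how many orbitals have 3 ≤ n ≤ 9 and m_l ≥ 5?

20

For each n in the range, tally the orbitals obeying m_l ≥ 5:
n=6 → 1; n=7 → 3; n=8 → 6; n=9 → 10.
Total orbitals: 1 + 3 + 6 + 10 = 20.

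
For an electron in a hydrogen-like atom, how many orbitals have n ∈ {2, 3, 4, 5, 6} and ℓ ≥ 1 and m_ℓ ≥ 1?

35

Go shell by shell, enumerating (ℓ, m_ℓ) with ℓ ≥ 1 and m_ℓ ≥ 1:
n=2 → 1; n=3 → 3; n=4 → 6; n=5 → 10; n=6 → 15.
Total orbitals: 1 + 3 + 6 + 10 + 15 = 35.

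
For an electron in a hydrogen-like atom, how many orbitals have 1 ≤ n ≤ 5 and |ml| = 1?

Go shell by shell, enumerating (l, ml) with |ml| = 1:
n=2 → 2; n=3 → 4; n=4 → 6; n=5 → 8.
Total orbitals: 2 + 4 + 6 + 8 = 20.

20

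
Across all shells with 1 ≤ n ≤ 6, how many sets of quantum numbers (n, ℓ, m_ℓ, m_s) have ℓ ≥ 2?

140

For each n in the range, tally the orbitals obeying ℓ ≥ 2:
n=3 → 5; n=4 → 12; n=5 → 21; n=6 → 32.
Orbitals: 5 + 12 + 21 + 32 = 70. Including both spin states (m_s = ±1/2) gives 2 × 70 = 140 states.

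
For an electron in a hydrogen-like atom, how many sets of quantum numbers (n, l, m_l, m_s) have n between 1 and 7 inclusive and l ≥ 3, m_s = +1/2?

90

Treat each shell separately and count matching orbitals:
n=4 → 7; n=5 → 16; n=6 → 27; n=7 → 40.
Orbitals: 7 + 16 + 27 + 40 = 90. With m_s fixed to +1/2 there is one state per orbital, so 90 states.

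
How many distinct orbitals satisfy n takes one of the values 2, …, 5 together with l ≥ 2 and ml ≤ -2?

10

Treat each shell separately and count matching orbitals:
n=3 → 1; n=4 → 3; n=5 → 6.
Total orbitals: 1 + 3 + 6 = 10.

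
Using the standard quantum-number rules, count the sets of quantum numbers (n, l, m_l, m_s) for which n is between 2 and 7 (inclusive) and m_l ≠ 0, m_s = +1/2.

112

For each n in the range, tally the orbitals obeying m_l ≠ 0:
n=2 → 2; n=3 → 6; n=4 → 12; n=5 → 20; n=6 → 30; n=7 → 42.
Orbitals: 2 + 6 + 12 + 20 + 30 + 42 = 112. With m_s fixed to +1/2 there is one state per orbital, so 112 states.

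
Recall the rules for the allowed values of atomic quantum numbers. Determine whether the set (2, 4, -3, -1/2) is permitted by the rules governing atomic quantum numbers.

The orbital quantum number must satisfy 0 ≤ l ≤ n−1. With n = 2 the allowed l values are 0, 1, so l = 4 is out of range.

No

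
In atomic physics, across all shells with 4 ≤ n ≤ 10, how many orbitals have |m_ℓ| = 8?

6

Work shell by shell — for each n, count the (ℓ, m_ℓ) pairs that satisfy |m_ℓ| = 8:
n=9 → 2; n=10 → 4.
Total orbitals: 2 + 4 = 6.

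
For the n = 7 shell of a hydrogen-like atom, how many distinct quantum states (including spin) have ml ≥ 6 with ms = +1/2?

Go through l = 0, …, 6 (the values permitted for n = 7).
The (l, ml) pairs meeting ml ≥ 6 give: l=6 → 1.
Orbitals: 1. With ms fixed to a single value there is one state per orbital, giving 1 state.

1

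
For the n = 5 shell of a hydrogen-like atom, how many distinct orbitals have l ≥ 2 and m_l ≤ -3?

Go through l = 0, …, 4 (the values permitted for n = 5).
Per l-value: l=3 → 1; l=4 → 2.
Total orbitals: 1 + 2 = 3.

3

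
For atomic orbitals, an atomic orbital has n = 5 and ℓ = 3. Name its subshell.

5f

ℓ = 3 corresponds to the letter 'f', so the subshell is 5f.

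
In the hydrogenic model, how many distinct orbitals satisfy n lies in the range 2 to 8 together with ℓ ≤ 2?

58

Treat each shell separately and count matching orbitals:
n=2 → 4; n=3 → 9; n=4 → 9; n=5 → 9; n=6 → 9; n=7 → 9; n=8 → 9.
Total orbitals: 4 + 9 + 9 + 9 + 9 + 9 + 9 = 58.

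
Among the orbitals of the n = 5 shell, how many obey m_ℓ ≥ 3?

Orbitals with m_ℓ ≥ 3, by ℓ: ℓ=3 → 1; ℓ=4 → 2.
Total orbitals: 1 + 2 = 3.

3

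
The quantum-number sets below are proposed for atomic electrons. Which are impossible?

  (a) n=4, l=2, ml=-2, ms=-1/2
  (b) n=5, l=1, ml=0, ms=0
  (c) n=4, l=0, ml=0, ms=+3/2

(b) has ms = 0, but an electron's spin must be ±1/2.
(c) has ms = +3/2, but an electron's spin must be ±1/2.
The remaining set (a) satisfies all four rules.

(b) and (c)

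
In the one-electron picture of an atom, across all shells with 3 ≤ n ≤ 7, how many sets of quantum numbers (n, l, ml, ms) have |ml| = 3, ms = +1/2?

20

Go shell by shell, enumerating (l, ml) with |ml| = 3:
n=4 → 2; n=5 → 4; n=6 → 6; n=7 → 8.
Orbitals: 2 + 4 + 6 + 8 = 20. With ms fixed to +1/2 there is one state per orbital, so 20 states.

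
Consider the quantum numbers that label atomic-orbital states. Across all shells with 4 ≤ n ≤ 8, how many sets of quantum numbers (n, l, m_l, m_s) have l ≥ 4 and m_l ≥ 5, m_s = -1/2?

Work shell by shell — for each n, count the (l, m_l) pairs that satisfy l ≥ 4 and m_l ≥ 5:
n=6 → 1; n=7 → 3; n=8 → 6.
Orbitals: 1 + 3 + 6 = 10. With m_s fixed to -1/2 there is one state per orbital, so 10 states.

10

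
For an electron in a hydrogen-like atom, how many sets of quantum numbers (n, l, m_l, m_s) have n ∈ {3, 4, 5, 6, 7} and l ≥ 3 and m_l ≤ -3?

40

Work shell by shell — for each n, count the (l, m_l) pairs that satisfy l ≥ 3 and m_l ≤ -3:
n=4 → 1; n=5 → 3; n=6 → 6; n=7 → 10.
Orbitals: 1 + 3 + 6 + 10 = 20. Including both spin states (m_s = ±1/2) gives 2 × 20 = 40 states.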